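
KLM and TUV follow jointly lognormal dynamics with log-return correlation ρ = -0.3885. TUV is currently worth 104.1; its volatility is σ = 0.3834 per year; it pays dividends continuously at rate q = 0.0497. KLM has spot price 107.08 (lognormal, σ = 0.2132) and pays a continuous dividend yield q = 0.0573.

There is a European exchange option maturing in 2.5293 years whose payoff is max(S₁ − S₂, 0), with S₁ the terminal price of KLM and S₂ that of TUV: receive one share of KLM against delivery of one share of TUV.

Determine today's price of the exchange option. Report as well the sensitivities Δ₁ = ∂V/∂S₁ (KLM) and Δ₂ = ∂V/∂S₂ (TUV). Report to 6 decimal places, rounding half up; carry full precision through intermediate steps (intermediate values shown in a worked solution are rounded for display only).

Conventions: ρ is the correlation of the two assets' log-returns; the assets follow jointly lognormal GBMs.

exchange price = 29.238832
Δ1 = 0.571282
Δ2 = -0.306764

σ_eff = √(σ₁² + σ₂² − 2ρσ₁σ₂) = √(0.2132² + 0.3834² − 2·-0.3885·0.2132·0.3834) = 0.505927
d₁ = (ln(S₁/S₂) + (q₂ − q₁ + σ_eff²/2)T) / (σ_eff√T) = (ln(107.08/104.1) + (0.0497 − 0.0573 + 0.127981)·2.5293) / 0.804615 = 0.413495
d₂ = d₁ − σ_eff√T = 0.413495 − 0.804615 = -0.391120
N(d₁) = 0.660378,  N(d₂) = 0.347854
V = S₁·e^{−q₁T}·N(d₁) − S₂·e^{−q₂T}·N(d₂) = 61.172914 − 31.934082 = 29.238832
Key observation: r never enters — measured in units of TUV, the claim is a call on S₁/S₂ struck at 1, so only the dividend yields and σ_eff matter.
Δ₁ = e^{−q₁T}·N(d₁) = 0.571282;  Δ₂ = −e^{−q₂T}·N(d₂) = -0.306764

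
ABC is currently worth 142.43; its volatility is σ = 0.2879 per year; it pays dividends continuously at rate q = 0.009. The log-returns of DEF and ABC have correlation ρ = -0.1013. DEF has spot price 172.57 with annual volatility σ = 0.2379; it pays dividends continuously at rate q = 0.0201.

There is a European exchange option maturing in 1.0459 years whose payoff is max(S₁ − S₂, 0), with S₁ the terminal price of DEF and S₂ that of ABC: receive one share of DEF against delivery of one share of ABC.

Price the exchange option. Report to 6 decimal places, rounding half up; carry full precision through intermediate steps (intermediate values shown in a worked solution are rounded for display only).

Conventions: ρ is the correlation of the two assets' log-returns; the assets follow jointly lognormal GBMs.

σ_eff = √(σ₁² + σ₂² − 2ρσ₁σ₂) = √(0.2379² + 0.2879² − 2·-0.1013·0.2379·0.2879) = 0.391611
d₁ = (ln(S₁/S₂) + (q₂ − q₁ + σ_eff²/2)T) / (σ_eff√T) = (ln(172.57/142.43) + (0.009 − 0.0201 + 0.076680)·1.0459) / 0.400498 = 0.650546
d₂ = d₁ − σ_eff√T = 0.650546 − 0.400498 = 0.250048
N(d₁) = 0.742330,  N(d₂) = 0.598725
V = S₁·e^{−q₁T}·N(d₁) − S₂·e^{−q₂T}·N(d₂) = 125.438937 − 84.477435 = 40.961501
Key observation: no risk-free rate is needed — with the second asset as numeraire the exchange option is a call on the ratio S₁/S₂, and r cancels out of the value.

exchange price = 40.961501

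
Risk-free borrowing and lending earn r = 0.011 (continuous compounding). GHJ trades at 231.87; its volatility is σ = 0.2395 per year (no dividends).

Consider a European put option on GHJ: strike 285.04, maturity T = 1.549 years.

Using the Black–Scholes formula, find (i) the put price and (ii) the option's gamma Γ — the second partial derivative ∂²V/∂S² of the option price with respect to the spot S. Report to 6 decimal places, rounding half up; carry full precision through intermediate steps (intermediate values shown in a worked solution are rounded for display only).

price = 60.374082
Γ = 0.005128

σ√T = 0.2395·√1.549 = 0.298079
d₁ = (ln(S/K) + (r+σ²/2)T) / (σ√T) = (ln(231.87/285.04) + (0.011+0.2395²/2)·1.549) / 0.298079 = (-0.206453 + 0.061465) / 0.298079 = -0.486409
d₂ = d₁ − σ√T = -0.486409 − 0.298079 = -0.784487
e^{−rT} = 0.983105
N(−d₁) = 0.686661,  N(−d₂) = 0.783623
Put price V = K·e^{−rT}·N(−d₂) − S·N(−d₁) = 219.590227 − 159.216145 = 60.374082
φ(d₁) = (1/√(2π))·e^{−d₁²/2} = 0.354433
Γ = φ(d₁) / (S·σ·√T) = 0.005128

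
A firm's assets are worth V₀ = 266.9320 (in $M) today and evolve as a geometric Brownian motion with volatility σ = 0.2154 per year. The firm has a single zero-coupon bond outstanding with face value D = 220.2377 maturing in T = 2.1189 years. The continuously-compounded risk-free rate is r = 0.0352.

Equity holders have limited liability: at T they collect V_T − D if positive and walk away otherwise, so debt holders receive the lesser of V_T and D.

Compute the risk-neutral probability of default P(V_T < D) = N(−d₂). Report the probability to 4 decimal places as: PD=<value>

Work the structural quantities from V₀ = 266.9320 against face 220.2377:
d₁ = [ln(V₀/D) + (r + σ²/2)T] / (σ√T)
   = [ln(266.9320/220.2377) + (0.0352 + 0.5·0.2154²)·2.1189] / (0.2154·√2.1189)
   = [0.192287 + 0.123741] / 0.313546 = 1.007914
d₂ = d₁ − σ√T = 1.007914 − 0.313546 = 0.694369
risk-neutral PD = N(−d₂) = N(-0.694369) = 0.243726

PD=0.2437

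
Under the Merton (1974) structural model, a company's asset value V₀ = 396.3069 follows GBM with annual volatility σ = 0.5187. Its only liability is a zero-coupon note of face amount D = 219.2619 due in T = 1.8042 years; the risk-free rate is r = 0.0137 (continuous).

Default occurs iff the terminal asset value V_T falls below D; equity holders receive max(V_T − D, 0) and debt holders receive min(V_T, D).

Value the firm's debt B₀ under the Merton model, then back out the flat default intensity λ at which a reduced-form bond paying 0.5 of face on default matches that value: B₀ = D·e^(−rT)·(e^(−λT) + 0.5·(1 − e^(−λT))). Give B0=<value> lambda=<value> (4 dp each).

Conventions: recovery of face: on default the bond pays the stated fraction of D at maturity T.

B0=193.7302 lambda=0.1159

Work the structural quantities from V₀ = 396.3069 against face 219.2619:
d₁ = [ln(V₀/D) + (r + σ²/2)T] / (σ√T)
   = [ln(396.3069/219.2619) + (0.0137 + 0.5·0.5187²)·1.8042] / (0.5187·√1.8042)
   = [0.591922 + 0.267427] / 0.696720 = 1.233420
d₂ = d₁ − σ√T = 1.233420 − 0.696720 = 0.536700
N(d₁) = 0.891291,  N(d₂) = 0.704263,  e^(−rT) = 0.975585
E₀ = V₀·N(d₁) − D·e^(−rT)·N(d₂)
   = 396.3069·0.891291 − 219.2619·0.975585·0.704263 = 202.576688
B₀ = V₀ − E₀ = 396.3069 − 202.576688 = 193.730212
e^(−λT) = (B₀·e^(rT)/D − 0.5)/(1 − 0.5) = (193.7302·1.025026/219.2619 − 0.5)/0.5 = 0.81133526
λ = −ln(0.81133526)/1.8042 = 0.115882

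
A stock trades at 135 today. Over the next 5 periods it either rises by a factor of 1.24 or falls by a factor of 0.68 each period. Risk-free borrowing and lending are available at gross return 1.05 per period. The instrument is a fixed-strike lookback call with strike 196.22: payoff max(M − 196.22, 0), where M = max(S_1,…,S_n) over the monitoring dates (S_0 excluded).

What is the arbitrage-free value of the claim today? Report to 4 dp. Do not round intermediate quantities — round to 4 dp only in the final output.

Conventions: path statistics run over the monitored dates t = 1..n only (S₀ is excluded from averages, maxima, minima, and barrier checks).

Risk-neutral up-probability p* = (R−d)/(u−d) = (1.05−0.68)/(1.24−0.68) = 0.6607; the claim prices as the p*-weighted sum of path payoffs discounted by R^5.
Enumerate all 2^5 = 32 price paths (U = up ×1.24, D = down ×0.68); each path with k up-moves has probability p*^k·(1−p*)^(5−k).
DDDDD: M=91.8000, payoff=0.0000, prob=0.004496
UDDDD: M=167.4000, payoff=0.0000, prob=0.008755
DUDDD: M=113.8320, payoff=0.0000, prob=0.008755
UUDDD: M=207.5760, payoff=11.3560, prob=0.017050
DDUDD: M=91.8000, payoff=0.0000, prob=0.008755
UDUDD: M=167.4000, payoff=0.0000, prob=0.017050
DUUDD: M=141.1517, payoff=0.0000, prob=0.017050
UUUDD: M=257.3942, payoff=61.1742, prob=0.033203
DDDUD: M=91.8000, payoff=0.0000, prob=0.008755
UDDUD: M=167.4000, payoff=0.0000, prob=0.017050
DUDUD: M=113.8320, payoff=0.0000, prob=0.017050
UUDUD: M=207.5760, payoff=11.3560, prob=0.033203
DDUUD: M=95.9831, payoff=0.0000, prob=0.017050
UDUUD: M=175.0281, payoff=0.0000, prob=0.033203
DUUUD: M=175.0281, payoff=0.0000, prob=0.033203
UUUUD: M=319.1689, payoff=122.9489, prob=0.064658
DDDDU: M=91.8000, payoff=0.0000, prob=0.008755
UDDDU: M=167.4000, payoff=0.0000, prob=0.017050
DUDDU: M=113.8320, payoff=0.0000, prob=0.017050
UUDDU: M=207.5760, payoff=11.3560, prob=0.033203
DDUDU: M=91.8000, payoff=0.0000, prob=0.017050
UDUDU: M=167.4000, payoff=0.0000, prob=0.033203
DUUDU: M=141.1517, payoff=0.0000, prob=0.033203
UUUDU: M=257.3942, payoff=61.1742, prob=0.064658
DDDUU: M=91.8000, payoff=0.0000, prob=0.017050
UDDUU: M=167.4000, payoff=0.0000, prob=0.033203
DUDUU: M=119.0191, payoff=0.0000, prob=0.033203
UUDUU: M=217.0348, payoff=20.8148, prob=0.064658
DDUUU: M=119.0191, payoff=0.0000, prob=0.033203
UDUUU: M=217.0348, payoff=20.8148, prob=0.064658
DUUUU: M=217.0348, payoff=20.8148, prob=0.064658
UUUUU: M=395.7694, payoff=199.5494, prob=0.125912
Price = Σ prob·payoff / R^5 = 44.047099 / 1.276282 = 34.5121

price = 34.5121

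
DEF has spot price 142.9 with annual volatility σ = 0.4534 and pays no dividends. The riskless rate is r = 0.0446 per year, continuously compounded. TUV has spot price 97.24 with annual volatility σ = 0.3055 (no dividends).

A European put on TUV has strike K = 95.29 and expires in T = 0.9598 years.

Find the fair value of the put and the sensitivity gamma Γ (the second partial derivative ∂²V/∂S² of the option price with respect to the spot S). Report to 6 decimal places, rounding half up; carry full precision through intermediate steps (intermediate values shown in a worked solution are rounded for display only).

price = 8.488546
Γ = 0.012846

σ√T = 0.3055·√0.9598 = 0.299296
d₁ = (ln(S/K) + (r+σ²/2)T) / (σ√T) = (ln(97.24/95.29) + (0.0446+0.3055²/2)·0.9598) / 0.299296 = (0.020257 + 0.087596) / 0.299296 = 0.360357
d₂ = d₁ − σ√T = 0.360357 − 0.299296 = 0.061060
e^{−rT} = 0.958096
N(−d₁) = 0.359290,  N(−d₂) = 0.475656
Put price V = K·e^{−rT}·N(−d₂) − S·N(−d₁) = 43.425918 − 34.937372 = 8.488546
φ(d₁) = (1/√(2π))·e^{−d₁²/2} = 0.373863
Γ = φ(d₁) / (S·σ·√T) = 0.012846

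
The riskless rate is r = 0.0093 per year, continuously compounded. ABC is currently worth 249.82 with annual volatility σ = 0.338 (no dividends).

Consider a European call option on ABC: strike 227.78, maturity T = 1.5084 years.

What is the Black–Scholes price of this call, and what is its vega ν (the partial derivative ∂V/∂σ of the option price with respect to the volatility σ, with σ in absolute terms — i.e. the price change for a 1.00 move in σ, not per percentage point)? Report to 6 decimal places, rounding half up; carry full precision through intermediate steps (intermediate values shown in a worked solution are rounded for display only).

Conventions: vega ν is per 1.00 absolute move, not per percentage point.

σ√T = 0.338·√1.5084 = 0.415121
d₁ = (ln(S/K) + (r+σ²/2)T) / (σ√T) = (ln(249.82/227.78) + (0.0093+0.338²/2)·1.5084) / 0.415121 = (0.092360 + 0.100191) / 0.415121 = 0.463844
d₂ = d₁ − σ√T = 0.463844 − 0.415121 = 0.048722
e^{−rT} = 0.986070
N(d₁) = 0.678620,  N(d₂) = 0.519430
Call price V = S·N(d₁) − K·e^{−rT}·N(d₂) = 169.532877 − 116.667546 = 52.865331
φ(d₁) = (1/√(2π))·e^{−d₁²/2} = 0.358254
ν = S·φ(d₁)·√T = 109.919844

price = 52.865331
ν = 109.919844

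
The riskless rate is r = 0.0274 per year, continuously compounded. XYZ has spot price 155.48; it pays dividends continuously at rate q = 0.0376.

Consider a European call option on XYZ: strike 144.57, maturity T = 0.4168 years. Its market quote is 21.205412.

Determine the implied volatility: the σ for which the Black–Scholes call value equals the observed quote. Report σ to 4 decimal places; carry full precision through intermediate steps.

At σ = 0.4111 the Black–Scholes value reproduces the quote:
σ√T = 0.4111·√0.4168 = 0.265406
d₁ = (ln(S/K) + (r−q+σ²/2)T) / (σ√T) = (ln(155.48/144.57) + (0.0274−0.0376+0.4111²/2)·0.4168) / 0.265406 = (0.072753 + 0.030969) / 0.265406 = 0.390805
d₂ = d₁ − σ√T = 0.390805 − 0.265406 = 0.125399
e^{−rT} = 0.988645
e^{−qT} = 0.984450
N(d₁) = 0.652029,  N(d₂) = 0.549896
V = S·e^{−qT}·N(d₁) − K·e^{−rT}·N(d₂) = 99.801159 − 78.595747 = 21.205412 (the quoted price), and the Black–Scholes price is strictly increasing in σ, so σ is unique

sigma = 0.4111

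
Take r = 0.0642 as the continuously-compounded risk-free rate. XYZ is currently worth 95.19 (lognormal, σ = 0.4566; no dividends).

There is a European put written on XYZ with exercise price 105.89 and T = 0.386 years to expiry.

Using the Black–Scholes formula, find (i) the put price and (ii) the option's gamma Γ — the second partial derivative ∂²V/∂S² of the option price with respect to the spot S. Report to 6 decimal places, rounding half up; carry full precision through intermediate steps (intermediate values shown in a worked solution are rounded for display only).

price = 15.706359
Γ = 0.014616

σ√T = 0.4566·√0.386 = 0.283681
d₁ = (ln(S/K) + (r+σ²/2)T) / (σ√T) = (ln(95.19/105.89) + (0.0642+0.4566²/2)·0.386) / 0.283681 = (-0.106526 + 0.065019) / 0.283681 = -0.146317
d₂ = d₁ − σ√T = -0.146317 − 0.283681 = -0.429998
e^{−rT} = 0.975523
N(−d₁) = 0.558165,  N(−d₂) = 0.666401
Put price V = K·e^{−rT}·N(−d₂) − S·N(−d₁) = 68.838045 − 53.131687 = 15.706359
φ(d₁) = (1/√(2π))·e^{−d₁²/2} = 0.394695
Γ = φ(d₁) / (S·σ·√T) = 0.014616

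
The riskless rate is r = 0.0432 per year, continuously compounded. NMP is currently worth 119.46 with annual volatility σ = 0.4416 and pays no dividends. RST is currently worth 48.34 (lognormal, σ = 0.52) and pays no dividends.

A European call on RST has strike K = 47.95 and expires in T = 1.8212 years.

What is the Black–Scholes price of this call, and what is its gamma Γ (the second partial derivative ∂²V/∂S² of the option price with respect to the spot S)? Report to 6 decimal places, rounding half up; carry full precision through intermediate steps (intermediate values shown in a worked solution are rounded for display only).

price = 14.811442
Γ = 0.010508

σ√T = 0.52·√1.8212 = 0.701750
d₁ = (ln(S/K) + (r+σ²/2)T) / (σ√T) = (ln(48.34/47.95) + (0.0432+0.52²/2)·1.8212) / 0.701750 = (0.008101 + 0.324902) / 0.701750 = 0.474532
d₂ = d₁ − σ√T = 0.474532 − 0.701750 = -0.227218
e^{−rT} = 0.924340
N(d₁) = 0.682440,  N(d₂) = 0.410127
Call price V = S·N(d₁) − K·e^{−rT}·N(d₂) = 32.989136 − 18.177694 = 14.811442
φ(d₁) = (1/√(2π))·e^{−d₁²/2} = 0.356462
Γ = φ(d₁) / (S·σ·√T) = 0.010508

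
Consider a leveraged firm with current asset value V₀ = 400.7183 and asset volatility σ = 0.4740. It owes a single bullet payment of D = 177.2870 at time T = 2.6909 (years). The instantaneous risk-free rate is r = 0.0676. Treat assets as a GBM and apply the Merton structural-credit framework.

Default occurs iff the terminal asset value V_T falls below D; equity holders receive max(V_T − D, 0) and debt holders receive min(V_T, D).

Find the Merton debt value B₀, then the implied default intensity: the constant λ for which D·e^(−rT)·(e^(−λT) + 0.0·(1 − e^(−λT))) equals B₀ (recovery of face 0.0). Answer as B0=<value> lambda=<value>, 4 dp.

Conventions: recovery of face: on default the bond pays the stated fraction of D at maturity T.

B0=139.3166 lambda=0.0220

Work the structural quantities from V₀ = 400.7183 against face 177.2870:
d₁ = [ln(V₀/D) + (r + σ²/2)T] / (σ√T)
   = [ln(400.7183/177.2870) + (0.0676 + 0.5·0.4740²)·2.6909] / (0.4740·√2.6909)
   = [0.815489 + 0.484195] / 0.777548 = 1.671516
d₂ = d₁ − σ√T = 1.671516 − 0.777548 = 0.893969
N(d₁) = 0.952690,  N(d₂) = 0.814331,  e^(−rT) = 0.833681
E₀ = V₀·N(d₁) − D·e^(−rT)·N(d₂)
   = 400.7183·0.952690 − 177.2870·0.833681·0.814331 = 261.401697
B₀ = V₀ − E₀ = 400.7183 − 261.401697 = 139.316603
e^(−λT) = (B₀·e^(rT)/D − 0)/(1 − 0) = (139.3166·1.199500/177.2870 − 0)/1 = 0.94259741
λ = −ln(0.94259741)/2.6909 = 0.021969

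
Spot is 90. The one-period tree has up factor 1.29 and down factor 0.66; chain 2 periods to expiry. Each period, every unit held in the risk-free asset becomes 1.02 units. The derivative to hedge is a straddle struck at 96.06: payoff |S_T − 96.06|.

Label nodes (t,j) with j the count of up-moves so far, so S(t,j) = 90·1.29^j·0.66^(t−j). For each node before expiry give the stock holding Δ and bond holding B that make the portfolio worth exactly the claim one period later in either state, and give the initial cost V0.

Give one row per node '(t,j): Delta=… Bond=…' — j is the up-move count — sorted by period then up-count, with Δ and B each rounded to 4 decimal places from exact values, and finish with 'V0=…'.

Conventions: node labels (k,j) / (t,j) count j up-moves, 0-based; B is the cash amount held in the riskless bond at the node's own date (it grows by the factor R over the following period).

(0,0): Delta=0.0613 Bond=30.5222
(1,0): Delta=-1.0000 Bond=94.1765
(1,1): Delta=0.4686 Bond=-16.1501
V0=36.0431

Under the risk-neutral measure, an up-move has probability p* = (R−d)/(u−d) = 0.5714 and values discount at R = 1.02.
Expiry values: V(2,0)=56.8560, V(2,1)=19.4340, V(2,2)=53.7090
Node (1,0) S=59.4000: V=(p*·19.4340+(1−p*)·56.8560)/1.02=34.7765; Δ=(19.4340−56.8560)/(76.6260−39.2040)=-1.0000; B=V−Δ·S=94.1765
Node (1,1) S=116.1000: V=(p*·53.7090+(1−p*)·19.4340)/1.02=38.2546; Δ=(53.7090−19.4340)/(149.7690−76.6260)=0.4686; B=V−Δ·S=-16.1501
Node (0,0) S=90.0000: V=(p*·38.2546+(1−p*)·34.7765)/1.02=36.0431; Δ=(38.2546−34.7765)/(116.1000−59.4000)=0.0613; B=V−Δ·S=30.5222
Verification: the root portfolio costs Δ(0,0)·S0 + B(0,0) = 36.0431, matching V0.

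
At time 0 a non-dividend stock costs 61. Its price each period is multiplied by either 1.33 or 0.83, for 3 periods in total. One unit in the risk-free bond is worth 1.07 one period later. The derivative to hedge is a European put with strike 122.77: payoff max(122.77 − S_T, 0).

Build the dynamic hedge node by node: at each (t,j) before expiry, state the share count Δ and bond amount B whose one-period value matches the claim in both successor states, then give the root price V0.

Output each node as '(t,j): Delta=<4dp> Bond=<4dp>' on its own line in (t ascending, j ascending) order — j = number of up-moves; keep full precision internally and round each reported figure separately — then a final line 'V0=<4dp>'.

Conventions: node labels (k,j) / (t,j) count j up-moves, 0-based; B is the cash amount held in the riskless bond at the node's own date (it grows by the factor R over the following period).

Risk-neutral probability p* = (R−d)/(u−d) = (1.07−0.83)/(1.33−0.83) = 0.4800.
Expiry values: V(3,0)=87.8910, V(3,1)=66.8795, V(3,2)=33.2106, V(3,3)=0.0000
(2,0): S=42.0229. Δ = (V_up−V_dn)/(S_up−S_dn) = (66.8795−87.8910)/(55.8905−34.8790) = -1.0000. V = [p*·66.8795 + (1−p*)·87.8910]/1.07 = 72.7154. B = V − Δ·S = 114.7383.
(2,1): S=67.3379. Δ = (V_up−V_dn)/(S_up−S_dn) = (33.2106−66.8795)/(89.5594−55.8905) = -1.0000. V = [p*·33.2106 + (1−p*)·66.8795]/1.07 = 47.4004. B = V − Δ·S = 114.7383.
(2,2): S=107.9029. Δ = (V_up−V_dn)/(S_up−S_dn) = (0.0000−33.2106)/(143.5109−89.5594) = -0.6156. V = [p*·0.0000 + (1−p*)·33.2106]/1.07 = 16.1397. B = V − Δ·S = 82.5609.
(1,0): S=50.6300. Δ = (V_up−V_dn)/(S_up−S_dn) = (47.4004−72.7154)/(67.3379−42.0229) = -1.0000. V = [p*·47.4004 + (1−p*)·72.7154]/1.07 = 56.6021. B = V − Δ·S = 107.2321.
(1,1): S=81.1300. Δ = (V_up−V_dn)/(S_up−S_dn) = (16.1397−47.4004)/(107.9029−67.3379) = -0.7706. V = [p*·16.1397 + (1−p*)·47.4004]/1.07 = 30.2760. B = V − Δ·S = 92.7973.
(0,0): S=61.0000. Δ = (V_up−V_dn)/(S_up−S_dn) = (30.2760−56.6021)/(81.1300−50.6300) = -0.8632. V = [p*·30.2760 + (1−p*)·56.6021]/1.07 = 41.0893. B = V − Δ·S = 93.7415.
Verification: the root portfolio costs Δ(0,0)·S0 + B(0,0) = 41.0893, matching V0.

(0,0): Delta=-0.8632 Bond=93.7415
(1,0): Delta=-1.0000 Bond=107.2321
(1,1): Delta=-0.7706 Bond=92.7973
(2,0): Delta=-1.0000 Bond=114.7383
(2,1): Delta=-1.0000 Bond=114.7383
(2,2): Delta=-0.6156 Bond=82.5609
V0=41.0893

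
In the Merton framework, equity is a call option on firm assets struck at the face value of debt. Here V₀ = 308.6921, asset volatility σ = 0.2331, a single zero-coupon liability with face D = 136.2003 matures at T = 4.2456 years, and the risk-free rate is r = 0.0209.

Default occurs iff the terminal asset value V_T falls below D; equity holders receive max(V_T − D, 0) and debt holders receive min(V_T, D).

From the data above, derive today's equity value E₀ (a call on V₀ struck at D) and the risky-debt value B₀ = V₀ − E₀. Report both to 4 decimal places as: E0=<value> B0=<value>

With assets at 308.6921 and a single debt payment of 136.2003 at 4.2456 years:
d₁ = [ln(V₀/D) + (r + σ²/2)T] / (σ√T)
   = [ln(308.6921/136.2003) + (0.0209 + 0.5·0.2331²)·4.2456] / (0.2331·√4.2456)
   = [0.818218 + 0.204077] / 0.480299 = 2.128454
d₂ = d₁ − σ√T = 2.128454 − 0.480299 = 1.648154
N(d₁) = 0.983350,  N(d₂) = 0.950340,  e^(−rT) = 0.915090
E₀ = V₀·N(d₁) − D·e^(−rT)·N(d₂)
   = 308.6921·0.983350 − 136.2003·0.915090·0.950340 = 185.106405
B₀ = V₀ − E₀ = 308.6921 − 185.106405 = 123.585695

E0=185.1064 B0=123.5857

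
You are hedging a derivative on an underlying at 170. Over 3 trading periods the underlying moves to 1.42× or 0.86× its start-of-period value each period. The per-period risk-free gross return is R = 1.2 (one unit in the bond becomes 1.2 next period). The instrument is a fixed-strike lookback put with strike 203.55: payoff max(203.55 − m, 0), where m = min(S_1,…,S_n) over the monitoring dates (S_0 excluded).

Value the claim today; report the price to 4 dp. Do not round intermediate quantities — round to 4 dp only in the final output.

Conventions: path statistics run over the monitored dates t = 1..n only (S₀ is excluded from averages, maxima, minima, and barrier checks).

price = 16.8404

No-arbitrage gives p* = (R−d)/(u−d) = 0.6071: enumerate every path, weight its payoff by its p*-probability, and discount by R^3.
Enumerate all 2^3 = 8 price paths (U = up ×1.42, D = down ×0.86); each path with k up-moves has probability p*^k·(1−p*)^(3−k).
DDD: m=108.1295, payoff=95.4205, prob=0.060632
UDD: m=178.5394, payoff=25.0106, prob=0.093704
DUD: m=146.2000, payoff=57.3500, prob=0.093704
UUD: m=241.4000, payoff=0.0000, prob=0.144816
DDU: m=125.7320, payoff=77.8180, prob=0.093704
UDU: m=207.6040, payoff=0.0000, prob=0.144816
DUU: m=146.2000, payoff=57.3500, prob=0.144816
UUU: m=241.4000, payoff=0.0000, prob=0.223806
Price = Σ prob·payoff / R^3 = 29.100201 / 1.728000 = 16.8404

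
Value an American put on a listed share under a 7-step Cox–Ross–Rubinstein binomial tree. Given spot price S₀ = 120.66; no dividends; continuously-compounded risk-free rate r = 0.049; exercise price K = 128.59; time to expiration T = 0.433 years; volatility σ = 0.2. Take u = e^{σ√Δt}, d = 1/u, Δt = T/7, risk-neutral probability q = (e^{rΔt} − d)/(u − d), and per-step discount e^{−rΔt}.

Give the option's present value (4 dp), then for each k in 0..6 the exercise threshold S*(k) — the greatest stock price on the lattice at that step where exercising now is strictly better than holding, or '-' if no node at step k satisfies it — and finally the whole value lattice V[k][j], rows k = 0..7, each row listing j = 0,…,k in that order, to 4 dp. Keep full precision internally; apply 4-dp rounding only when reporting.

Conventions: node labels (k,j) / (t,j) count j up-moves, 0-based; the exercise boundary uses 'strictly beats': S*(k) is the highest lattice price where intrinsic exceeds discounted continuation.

price = 10.0128
boundary = - - 109.2340 103.9334 109.2340 114.8049 120.6600
tree:
10.0128
14.1794 6.1956
19.3560 9.4469 3.2073
24.6566 13.8551 5.4016 1.1849
29.7000 19.3560 8.8190 2.2543 0.1970
34.4987 24.6566 13.7851 4.2510 0.4101 0.0000
39.0645 29.7000 19.3560 7.9300 0.8535 0.0000 0.0000
43.4088 34.4987 24.6566 13.7851 1.7763 0.0000 0.0000 0.0000

Δt=0.06186, u=1.05100, d=0.95147, q=0.51807, disc=e^(-rΔt)=0.99697
k=7 terminal: V=max(K-S,0) → 43.4088 34.4987 24.6566 13.7851 1.7763 0.0000 0.0000 0.0000
k=6: j=0 S=89.5255 intr=39.0645 cont=38.6753 V=39.0645[EX]; j=1 S=98.8900 intr=29.7000 cont=29.3109 V=29.7000[EX]; j=2 S=109.2340 intr=19.3560 cont=18.9668 V=19.3560[EX]; j=3 S=120.6600 intr=7.9300 cont=7.5408 V=7.9300[EX]; j=4 S=133.2812 intr=0.0000 cont=0.8535 V=0.8535[hold]; j=5 S=147.2226 intr=0.0000 cont=0.0000 V=0.0000[hold]; j=6 S=162.6222 intr=0.0000 cont=0.0000 V=0.0000[hold]  S*(6)=120.6600
k=5: j=0 S=94.0913 intr=34.4987 cont=34.1095 V=34.4987[EX]; j=1 S=103.9334 intr=24.6566 cont=24.2675 V=24.6566[EX]; j=2 S=114.8049 intr=13.7851 cont=13.3959 V=13.7851[EX]; j=3 S=126.8137 intr=1.7763 cont=4.2510 V=4.2510[hold]; j=4 S=140.0785 intr=0.0000 cont=0.4101 V=0.4101[hold]; j=5 S=154.7309 intr=0.0000 cont=0.0000 V=0.0000[hold]  S*(5)=114.8049
k=4: j=0 S=98.8900 intr=29.7000 cont=29.3109 V=29.7000[EX]; j=1 S=109.2340 intr=19.3560 cont=18.9668 V=19.3560[EX]; j=2 S=120.6600 intr=7.9300 cont=8.8190 V=8.8190[hold]; j=3 S=133.2812 intr=0.0000 cont=2.2543 V=2.2543[hold]; j=4 S=147.2226 intr=0.0000 cont=0.1970 V=0.1970[hold]  S*(4)=109.2340
k=3: j=0 S=103.9334 intr=24.6566 cont=24.2675 V=24.6566[EX]; j=1 S=114.8049 intr=13.7851 cont=13.8551 V=13.8551[hold]; j=2 S=126.8137 intr=1.7763 cont=5.4016 V=5.4016[hold]; j=3 S=140.0785 intr=0.0000 cont=1.1849 V=1.1849[hold]  S*(3)=103.9334
k=2: j=0 S=109.2340 intr=19.3560 cont=19.0030 V=19.3560[EX]; j=1 S=120.6600 intr=7.9300 cont=9.4469 V=9.4469[hold]; j=2 S=133.2812 intr=0.0000 cont=3.2073 V=3.2073[hold]  S*(2)=109.2340
k=1: j=0 S=114.8049 intr=13.7851 cont=14.1794 V=14.1794[hold]; j=1 S=126.8137 intr=1.7763 cont=6.1956 V=6.1956[hold]  S*(1)=-
k=0: j=0 S=120.6600 intr=7.9300 cont=10.0128 V=10.0128[hold]  S*(0)=-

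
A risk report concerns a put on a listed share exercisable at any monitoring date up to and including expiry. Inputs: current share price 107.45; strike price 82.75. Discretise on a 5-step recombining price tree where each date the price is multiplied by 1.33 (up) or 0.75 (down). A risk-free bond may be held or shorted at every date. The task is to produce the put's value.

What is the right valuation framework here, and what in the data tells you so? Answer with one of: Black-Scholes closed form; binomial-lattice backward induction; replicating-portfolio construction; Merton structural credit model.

framework: binomial-lattice backward induction

Key observation: the defining feature is the embedded early-exercise option across 5 discrete dates on the spot-107.45 tree; pricing the strike-82.75 put means working backward with an exercise test at every node.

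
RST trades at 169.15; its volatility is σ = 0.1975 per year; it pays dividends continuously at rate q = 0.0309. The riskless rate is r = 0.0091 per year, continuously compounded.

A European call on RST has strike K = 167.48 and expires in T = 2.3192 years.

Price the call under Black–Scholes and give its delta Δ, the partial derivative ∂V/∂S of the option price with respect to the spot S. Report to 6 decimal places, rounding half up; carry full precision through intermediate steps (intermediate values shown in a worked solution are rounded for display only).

σ√T = 0.1975·√2.3192 = 0.300771
d₁ = (ln(S/K) + (r−q+σ²/2)T) / (σ√T) = (ln(169.15/167.48) + (0.0091−0.0309+0.1975²/2)·2.3192) / 0.300771 = (0.009922 − 0.005327) / 0.300771 = 0.015278
d₂ = d₁ − σ√T = 0.015278 − 0.300771 = -0.285494
e^{−rT} = 0.979116
e^{−qT} = 0.930844
N(d₁) = 0.506095,  N(d₂) = 0.387633
Call price V = S·e^{−qT}·N(d₁) − K·e^{−rT}·N(d₂) = 79.685766 − 63.564995 = 16.120771
Δ = e^{−qT}·N(d₁) = 0.471095

price = 16.120771
Δ = 0.471095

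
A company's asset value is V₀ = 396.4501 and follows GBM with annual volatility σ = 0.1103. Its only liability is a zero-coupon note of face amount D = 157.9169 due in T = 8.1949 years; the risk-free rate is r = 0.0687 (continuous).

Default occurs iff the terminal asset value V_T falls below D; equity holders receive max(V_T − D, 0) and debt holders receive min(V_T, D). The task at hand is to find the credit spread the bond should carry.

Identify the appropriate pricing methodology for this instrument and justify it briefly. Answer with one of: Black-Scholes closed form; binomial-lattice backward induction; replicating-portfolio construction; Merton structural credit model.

framework: Merton structural credit model

Key observation: assets follow a GBM and default happens iff V_T < 157.9169; valuing claims on that split (equity as a call, risky debt as the residual) is the structural model's definition.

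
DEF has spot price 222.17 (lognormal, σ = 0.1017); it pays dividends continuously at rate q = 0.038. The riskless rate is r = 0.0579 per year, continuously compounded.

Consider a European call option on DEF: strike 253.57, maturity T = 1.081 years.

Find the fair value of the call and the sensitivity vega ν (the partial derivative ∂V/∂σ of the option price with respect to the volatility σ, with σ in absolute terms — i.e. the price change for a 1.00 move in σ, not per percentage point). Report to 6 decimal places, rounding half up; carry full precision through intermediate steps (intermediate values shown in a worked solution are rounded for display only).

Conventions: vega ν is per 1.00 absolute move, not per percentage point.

price = 1.813079
ν = 53.970624

σ√T = 0.1017·√1.081 = 0.105739
d₁ = (ln(S/K) + (r−q+σ²/2)T) / (σ√T) = (ln(222.17/253.57) + (0.0579−0.038+0.1017²/2)·1.081) / 0.105739 = (-0.132197 + 0.027102) / 0.105739 = -0.993911
d₂ = d₁ − σ√T = -0.993911 − 0.105739 = -1.099650
e^{−rT} = 0.939329
e^{−qT} = 0.959754
N(d₁) = 0.160133,  N(d₂) = 0.135742
Call price V = S·e^{−qT}·N(d₁) − K·e^{−rT}·N(d₂) = 34.144950 − 32.331871 = 1.813079
φ(d₁) = (1/√(2π))·e^{−d₁²/2} = 0.243444
ν = S·e^{−qT}·φ(d₁)·√T = 53.970624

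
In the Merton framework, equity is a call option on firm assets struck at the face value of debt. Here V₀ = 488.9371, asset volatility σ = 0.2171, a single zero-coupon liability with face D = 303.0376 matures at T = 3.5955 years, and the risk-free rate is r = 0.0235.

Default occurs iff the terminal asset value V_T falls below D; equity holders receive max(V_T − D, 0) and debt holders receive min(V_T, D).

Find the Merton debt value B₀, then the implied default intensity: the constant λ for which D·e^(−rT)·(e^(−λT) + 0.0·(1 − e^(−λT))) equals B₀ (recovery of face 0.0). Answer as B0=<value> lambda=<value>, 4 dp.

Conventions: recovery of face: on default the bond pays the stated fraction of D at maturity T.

B0=272.5896 lambda=0.0060

Equity is a call on the firm's assets struck at D = 303.0376:
d₁ = [ln(V₀/D) + (r + σ²/2)T] / (σ√T)
   = [ln(488.9371/303.0376) + (0.0235 + 0.5·0.2171²)·3.5955] / (0.2171·√3.5955)
   = [0.478377 + 0.169227] / 0.411661 = 1.573148
d₂ = d₁ − σ√T = 1.573148 − 0.411661 = 1.161488
N(d₁) = 0.942158,  N(d₂) = 0.877278,  e^(−rT) = 0.918977
E₀ = V₀·N(d₁) − D·e^(−rT)·N(d₂)
   = 488.9371·0.942158 − 303.0376·0.918977·0.877278 = 216.347455
B₀ = V₀ − E₀ = 488.9371 − 216.347455 = 272.589645
e^(−λT) = (B₀·e^(rT)/D − 0)/(1 − 0) = (272.5896·1.088167/303.0376 − 0)/1 = 0.97883198
λ = −ln(0.97883198)/3.5955 = 0.005951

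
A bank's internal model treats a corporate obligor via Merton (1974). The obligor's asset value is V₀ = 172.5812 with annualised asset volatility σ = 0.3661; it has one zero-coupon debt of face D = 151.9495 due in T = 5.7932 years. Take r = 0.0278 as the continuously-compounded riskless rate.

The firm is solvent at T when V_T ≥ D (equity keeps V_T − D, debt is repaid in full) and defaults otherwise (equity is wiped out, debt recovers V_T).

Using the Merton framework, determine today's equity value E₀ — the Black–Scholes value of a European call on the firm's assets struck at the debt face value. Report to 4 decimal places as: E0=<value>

Work the structural quantities from V₀ = 172.5812 against face 151.9495:
d₁ = [ln(V₀/D) + (r + σ²/2)T] / (σ√T)
   = [ln(172.5812/151.9495) + (0.0278 + 0.5·0.3661²)·5.7932] / (0.3661·√5.7932)
   = [0.127320 + 0.549280] / 0.881169 = 0.767844
d₂ = d₁ − σ√T = 0.767844 − 0.881169 = -0.113325
N(d₁) = 0.778710,  N(d₂) = 0.454886,  e^(−rT) = 0.851249
E₀ = V₀·N(d₁) − D·e^(−rT)·N(d₂)
   = 172.5812·0.778710 − 151.9495·0.851249·0.454886 = 75.552582

E0=75.5526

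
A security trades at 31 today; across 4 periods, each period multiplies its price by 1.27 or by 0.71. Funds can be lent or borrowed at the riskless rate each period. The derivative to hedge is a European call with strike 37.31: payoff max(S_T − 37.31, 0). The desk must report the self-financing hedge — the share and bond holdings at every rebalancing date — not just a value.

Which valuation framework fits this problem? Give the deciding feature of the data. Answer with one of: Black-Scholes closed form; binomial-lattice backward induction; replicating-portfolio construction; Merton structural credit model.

framework: replicating-portfolio construction

Key observation: the deliverable is the dynamic trading strategy on the 4-step tree (spot 31, moves 1.27 and 0.71), so the valuation must go through the node-by-node replicating-portfolio solve.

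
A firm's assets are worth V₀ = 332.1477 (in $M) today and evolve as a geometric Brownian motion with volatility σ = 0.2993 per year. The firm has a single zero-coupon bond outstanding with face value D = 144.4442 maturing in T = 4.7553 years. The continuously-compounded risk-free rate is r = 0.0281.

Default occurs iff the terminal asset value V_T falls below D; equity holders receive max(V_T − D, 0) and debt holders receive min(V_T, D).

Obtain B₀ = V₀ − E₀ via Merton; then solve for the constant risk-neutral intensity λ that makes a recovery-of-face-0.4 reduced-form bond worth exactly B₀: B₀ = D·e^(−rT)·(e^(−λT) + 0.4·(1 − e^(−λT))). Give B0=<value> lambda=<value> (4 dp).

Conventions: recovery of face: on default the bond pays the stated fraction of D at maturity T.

Work the structural quantities from V₀ = 332.1477 against face 144.4442:
d₁ = [ln(V₀/D) + (r + σ²/2)T] / (σ√T)
   = [ln(332.1477/144.4442) + (0.0281 + 0.5·0.2993²)·4.7553] / (0.2993·√4.7553)
   = [0.832686 + 0.346615] / 0.652673 = 1.806879
d₂ = d₁ − σ√T = 1.806879 − 0.652673 = 1.154206
N(d₁) = 0.964609,  N(d₂) = 0.875792,  e^(−rT) = 0.874919
E₀ = V₀·N(d₁) − D·e^(−rT)·N(d₂)
   = 332.1477·0.964609 − 144.4442·0.874919·0.875792 = 209.712838
B₀ = V₀ − E₀ = 332.1477 − 209.712838 = 122.434862
e^(−λT) = (B₀·e^(rT)/D − 0.4)/(1 − 0.4) = (122.4349·1.142963/144.4442 − 0.4)/0.6 = 0.94801163
λ = −ln(0.94801163)/4.7553 = 0.011227

B0=122.4349 lambda=0.0112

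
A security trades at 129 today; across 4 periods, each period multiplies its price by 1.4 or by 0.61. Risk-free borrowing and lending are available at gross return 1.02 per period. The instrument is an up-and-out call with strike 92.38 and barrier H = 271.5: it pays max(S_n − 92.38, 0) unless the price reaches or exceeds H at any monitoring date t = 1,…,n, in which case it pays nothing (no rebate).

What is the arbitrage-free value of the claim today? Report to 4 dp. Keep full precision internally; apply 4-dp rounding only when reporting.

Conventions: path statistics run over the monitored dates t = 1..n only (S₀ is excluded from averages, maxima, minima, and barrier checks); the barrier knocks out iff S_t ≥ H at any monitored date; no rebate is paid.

price = 23.6115

No-arbitrage gives p* = (R−d)/(u−d) = 0.5190: enumerate every path, weight its payoff by its p*-probability, and discount by R^4.
Enumerate all 2^4 = 16 price paths (U = up ×1.4, D = down ×0.61); each path with k up-moves has probability p*^k·(1−p*)^(4−k).
DDDD: M=78.6900, payoff=0.0000, prob=0.053534
UDDD: M=180.6000, payoff=0.0000, prob=0.057760
DUDD: M=110.1660, payoff=0.0000, prob=0.057760
UUDD: M=252.8400, payoff=1.7018, prob=0.062320
DDUD: M=78.6900, payoff=0.0000, prob=0.057760
UDUD: M=180.6000, payoff=1.7018, prob=0.062320
DUUD: M=154.2324, payoff=1.7018, prob=0.062320
UUUD: M=353.9760, payoff=0.0000, prob=0.067240
DDDU: M=78.6900, payoff=0.0000, prob=0.057760
UDDU: M=180.6000, payoff=1.7018, prob=0.062320
DUDU: M=110.1660, payoff=1.7018, prob=0.062320
UUDU: M=252.8400, payoff=123.5454, prob=0.067240
DDUU: M=94.0818, payoff=1.7018, prob=0.062320
UDUU: M=215.9254, payoff=123.5454, prob=0.067240
DUUU: M=215.9254, payoff=123.5454, prob=0.067240
UUUU: M=495.5664, payoff=0.0000, prob=0.072548
Price = Σ prob·payoff / R^4 = 25.557840 / 1.082432 = 23.6115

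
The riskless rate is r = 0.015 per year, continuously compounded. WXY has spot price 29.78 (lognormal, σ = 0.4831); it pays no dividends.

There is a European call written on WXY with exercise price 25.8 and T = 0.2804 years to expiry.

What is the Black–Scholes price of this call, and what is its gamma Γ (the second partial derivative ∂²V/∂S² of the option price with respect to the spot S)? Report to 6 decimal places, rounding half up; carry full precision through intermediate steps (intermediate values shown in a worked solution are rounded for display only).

σ√T = 0.4831·√0.2804 = 0.255815
d₁ = (ln(S/K) + (r+σ²/2)T) / (σ√T) = (ln(29.78/25.8) + (0.015+0.4831²/2)·0.2804) / 0.255815 = (0.143463 + 0.036927) / 0.255815 = 0.705155
d₂ = d₁ − σ√T = 0.705155 − 0.255815 = 0.449340
e^{−rT} = 0.995803
N(d₁) = 0.759643,  N(d₂) = 0.673407
Call price V = S·N(d₁) − K·e^{−rT}·N(d₂) = 22.622170 − 17.300972 = 5.321198
φ(d₁) = (1/√(2π))·e^{−d₁²/2} = 0.311125
Γ = φ(d₁) / (S·σ·√T) = 0.040840

price = 5.321198
Γ = 0.040840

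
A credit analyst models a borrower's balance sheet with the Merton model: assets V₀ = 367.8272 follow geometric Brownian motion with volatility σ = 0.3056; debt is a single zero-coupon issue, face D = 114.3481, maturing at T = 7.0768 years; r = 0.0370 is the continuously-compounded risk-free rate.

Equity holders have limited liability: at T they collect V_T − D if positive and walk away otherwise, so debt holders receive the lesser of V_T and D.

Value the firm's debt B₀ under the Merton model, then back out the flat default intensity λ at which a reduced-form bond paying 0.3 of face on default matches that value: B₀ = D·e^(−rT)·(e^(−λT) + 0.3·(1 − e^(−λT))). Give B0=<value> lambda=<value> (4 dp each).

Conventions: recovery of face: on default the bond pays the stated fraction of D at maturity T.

B0=85.8342 lambda=0.0051

Equity is a call on the firm's assets struck at D = 114.3481:
d₁ = [ln(V₀/D) + (r + σ²/2)T] / (σ√T)
   = [ln(367.8272/114.3481) + (0.0370 + 0.5·0.3056²)·7.0768] / (0.3056·√7.0768)
   = [1.168366 + 0.592298] / 0.812965 = 2.165731
d₂ = d₁ − σ√T = 2.165731 − 0.812965 = 1.352766
N(d₁) = 0.984834,  N(d₂) = 0.911935,  e^(−rT) = 0.769633
E₀ = V₀·N(d₁) − D·e^(−rT)·N(d₂)
   = 367.8272·0.984834 − 114.3481·0.769633·0.911935 = 281.992987
B₀ = V₀ − E₀ = 367.8272 − 281.992987 = 85.834213
e^(−λT) = (B₀·e^(rT)/D − 0.3)/(1 − 0.3) = (85.8342·1.299321/114.3481 − 0.3)/0.7 = 0.96474492
λ = −ln(0.96474492)/7.0768 = 0.005072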